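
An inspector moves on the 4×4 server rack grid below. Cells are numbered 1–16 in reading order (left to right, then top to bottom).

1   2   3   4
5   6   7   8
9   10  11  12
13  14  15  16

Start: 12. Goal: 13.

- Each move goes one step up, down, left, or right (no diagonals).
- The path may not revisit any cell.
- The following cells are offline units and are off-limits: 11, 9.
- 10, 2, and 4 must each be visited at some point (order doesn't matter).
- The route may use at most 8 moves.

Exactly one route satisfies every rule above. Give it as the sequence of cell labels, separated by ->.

12 -> 8 -> 4 -> 3 -> 2 -> 6 -> 10 -> 14 -> 13

The 8-move cap with required stops at 10, 2, 4 leaves no slack for detours.
Route from 12: 2× up (reaching 4), 2× left (reaching 2), 3× down (reaching 14), left to 13 — 8 moves in all.
Check: all required cells visited; 8 ≤ 8 moves.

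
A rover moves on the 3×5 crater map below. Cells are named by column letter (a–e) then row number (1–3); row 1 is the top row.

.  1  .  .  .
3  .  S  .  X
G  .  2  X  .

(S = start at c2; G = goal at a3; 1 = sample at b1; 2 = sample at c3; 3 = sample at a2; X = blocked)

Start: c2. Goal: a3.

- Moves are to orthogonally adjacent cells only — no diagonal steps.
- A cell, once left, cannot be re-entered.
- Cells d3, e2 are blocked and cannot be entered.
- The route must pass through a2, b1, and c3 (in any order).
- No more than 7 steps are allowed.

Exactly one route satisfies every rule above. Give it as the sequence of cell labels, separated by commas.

c2, c3, b3, b2, b1, a1, a2, a3

The 7-move cap with required stops at a2, b1, c3 leaves no slack for detours.
Route from c2: down to c3, left to b3, 2× up (reaching b1), left to a1, 2× down (reaching a3) — 7 moves in all.
Check: all required cells visited; 7 ≤ 7 moves.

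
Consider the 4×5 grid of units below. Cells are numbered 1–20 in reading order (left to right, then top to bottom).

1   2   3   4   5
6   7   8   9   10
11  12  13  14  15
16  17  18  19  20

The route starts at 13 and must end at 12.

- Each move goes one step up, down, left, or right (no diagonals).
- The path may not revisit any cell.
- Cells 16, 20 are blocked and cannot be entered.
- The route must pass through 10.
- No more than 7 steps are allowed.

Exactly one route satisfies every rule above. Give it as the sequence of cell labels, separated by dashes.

13 - 14 - 15 - 10 - 9 - 8 - 7 - 12

Any route must reach 10 and still end at 12 within 7 moves, so the order of the required stops is forced.
Route from 13: 2× right (reaching 15), up to 10, 3× left (reaching 7), down to 12 — 7 moves in all.
Check: all required cells visited; 7 ≤ 7 moves.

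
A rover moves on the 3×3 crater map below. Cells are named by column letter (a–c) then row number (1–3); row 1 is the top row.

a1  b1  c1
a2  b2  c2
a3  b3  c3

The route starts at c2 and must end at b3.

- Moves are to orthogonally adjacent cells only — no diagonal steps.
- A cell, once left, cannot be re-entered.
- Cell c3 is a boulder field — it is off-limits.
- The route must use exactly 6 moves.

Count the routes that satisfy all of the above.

4

Need simple routes of exactly 6 moves from c2 to b3 (Manhattan distance 2, so 2 moves are spent on a detour and 2 undoing it).
Enumerating: c2 c1 b1 b2 a2 a3 b3 | c2 c1 b1 a1 a2 a3 b3 | c2 c1 b1 a1 a2 b2 b3 | c2 b2 b1 a1 a2 a3 b3.
That gives 4 routes.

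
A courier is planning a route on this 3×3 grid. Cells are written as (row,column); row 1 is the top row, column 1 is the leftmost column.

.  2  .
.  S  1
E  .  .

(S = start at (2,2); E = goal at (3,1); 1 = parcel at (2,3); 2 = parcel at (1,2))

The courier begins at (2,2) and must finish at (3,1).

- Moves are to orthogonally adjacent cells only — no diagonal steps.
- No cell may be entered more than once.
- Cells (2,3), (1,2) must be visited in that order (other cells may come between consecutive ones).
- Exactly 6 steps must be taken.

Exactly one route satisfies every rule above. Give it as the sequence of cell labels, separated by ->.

The waypoints must appear in the order (2,3), (1,2), with no cell reused.
Route from (2,2): right to (2,3), up to (1,3), 2× left (reaching (1,1)), 2× down (reaching (3,1)) — 6 moves in all.
Check: order respected (1 at step 1, 2 at step 3); 6 moves as required.

(2,2) -> (2,3) -> (1,3) -> (1,2) -> (1,1) -> (2,1) -> (3,1)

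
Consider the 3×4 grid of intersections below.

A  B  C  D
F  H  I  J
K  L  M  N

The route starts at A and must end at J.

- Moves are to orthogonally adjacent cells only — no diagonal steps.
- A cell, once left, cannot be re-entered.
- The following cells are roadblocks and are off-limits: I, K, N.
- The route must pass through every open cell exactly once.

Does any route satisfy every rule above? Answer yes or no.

no

Cell M has only one open neighbour but is neither the start nor the goal, so a Hamiltonian route would have to both enter and leave it through the same neighbour — impossible without revisiting.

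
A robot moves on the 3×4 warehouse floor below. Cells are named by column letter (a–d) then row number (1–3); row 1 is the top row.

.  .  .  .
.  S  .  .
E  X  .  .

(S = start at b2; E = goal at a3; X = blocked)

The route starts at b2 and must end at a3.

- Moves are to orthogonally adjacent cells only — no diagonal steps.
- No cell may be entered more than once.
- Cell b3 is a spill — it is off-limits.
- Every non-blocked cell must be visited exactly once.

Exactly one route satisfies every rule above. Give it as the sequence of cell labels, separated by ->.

b2 -> c2 -> c3 -> d3 -> d2 -> d1 -> c1 -> b1 -> a1 -> a2 -> a3

Need to visit all 11 open cells exactly once, starting at b2 and ending at a3.
Route from b2: right 1 to c2, down 1 to c3, right 1 to d3, up 2 to d1, left 3 to a1, down 2 to a3 — 10 moves in all.
Check: all 11 open cells covered.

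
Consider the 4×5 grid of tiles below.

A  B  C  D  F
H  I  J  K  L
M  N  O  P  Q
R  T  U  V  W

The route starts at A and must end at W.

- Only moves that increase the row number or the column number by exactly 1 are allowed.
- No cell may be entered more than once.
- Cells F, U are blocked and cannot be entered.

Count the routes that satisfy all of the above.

24

A right/down-only route from A to W makes exactly 3 down-moves and 4 right-moves in some order.
With no other constraints that would be C(7,3) = 35 routes.
Subtract routes through each blocked cell (inclusion–exclusion for overlaps): − through F: 1 − through U: 10 → 24.
That gives 24 routes.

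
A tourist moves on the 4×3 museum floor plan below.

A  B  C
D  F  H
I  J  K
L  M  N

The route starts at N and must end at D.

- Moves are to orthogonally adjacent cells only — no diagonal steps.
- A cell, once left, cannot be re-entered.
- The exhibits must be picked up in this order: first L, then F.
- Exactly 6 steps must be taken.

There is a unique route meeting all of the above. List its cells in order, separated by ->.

N -> M -> L -> I -> J -> F -> D

The waypoints must appear in the order L, F, with no cell reused.
Route from N: left 2 to L, up 1 to I, right 1 to J, up 1 to F, left 1 to D — 6 moves in all.
Check: order respected (L at step 2, F at step 5); 6 moves as required.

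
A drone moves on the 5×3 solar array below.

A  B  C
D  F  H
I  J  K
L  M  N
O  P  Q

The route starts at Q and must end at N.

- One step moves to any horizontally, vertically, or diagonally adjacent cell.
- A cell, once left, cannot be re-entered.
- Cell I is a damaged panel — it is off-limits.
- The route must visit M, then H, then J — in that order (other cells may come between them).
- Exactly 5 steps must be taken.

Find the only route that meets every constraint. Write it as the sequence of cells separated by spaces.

Q M K H J N

The waypoints must appear in the order M, H, J, with no cell reused.
Route from Q: up-left to M, up-right to K, up to H, down-left to J, down-right to N — 5 moves in all.
Check: order respected (M at step 1, H at step 3, J at step 4); 5 moves as required.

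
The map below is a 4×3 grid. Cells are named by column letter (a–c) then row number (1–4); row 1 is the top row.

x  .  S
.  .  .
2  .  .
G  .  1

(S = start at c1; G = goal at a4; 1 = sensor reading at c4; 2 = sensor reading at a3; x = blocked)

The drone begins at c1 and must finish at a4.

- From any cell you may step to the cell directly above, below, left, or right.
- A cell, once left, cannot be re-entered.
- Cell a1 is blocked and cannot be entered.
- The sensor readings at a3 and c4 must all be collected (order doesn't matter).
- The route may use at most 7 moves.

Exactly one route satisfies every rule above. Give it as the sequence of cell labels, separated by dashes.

The budget equals the shortest possible length, so every move has to be on a shortest route through the required cells.
Route from c1: 3× down (reaching c4), left to b4, up to b3, left to a3, down to a4 — 7 moves in all.
Check: all required cells visited; 7 ≤ 7 moves.

c1 - c2 - c3 - c4 - b4 - b3 - a3 - a4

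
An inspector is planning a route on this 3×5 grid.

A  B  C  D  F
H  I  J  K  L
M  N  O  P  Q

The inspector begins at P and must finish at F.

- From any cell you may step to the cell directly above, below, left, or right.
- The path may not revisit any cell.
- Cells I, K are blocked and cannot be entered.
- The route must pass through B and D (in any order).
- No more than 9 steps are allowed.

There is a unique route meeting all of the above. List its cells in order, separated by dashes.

P - O - N - M - H - A - B - C - D - F

Any route must reach B and D and still end at F within 9 moves, so the order of the required stops is forced.
Route from P: left 3 to M, up 2 to A, right 4 to F — 9 moves in all.
Check: all required cells visited; 9 ≤ 9 moves.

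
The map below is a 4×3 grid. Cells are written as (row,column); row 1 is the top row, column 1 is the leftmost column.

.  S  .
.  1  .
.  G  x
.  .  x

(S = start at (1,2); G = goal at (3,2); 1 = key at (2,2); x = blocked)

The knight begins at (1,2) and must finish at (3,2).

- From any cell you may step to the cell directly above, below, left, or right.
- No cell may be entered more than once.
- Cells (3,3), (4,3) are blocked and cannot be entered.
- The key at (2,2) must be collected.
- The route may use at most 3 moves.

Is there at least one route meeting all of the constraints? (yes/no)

One route that works: (1,2) → (2,2) → (3,2).

yes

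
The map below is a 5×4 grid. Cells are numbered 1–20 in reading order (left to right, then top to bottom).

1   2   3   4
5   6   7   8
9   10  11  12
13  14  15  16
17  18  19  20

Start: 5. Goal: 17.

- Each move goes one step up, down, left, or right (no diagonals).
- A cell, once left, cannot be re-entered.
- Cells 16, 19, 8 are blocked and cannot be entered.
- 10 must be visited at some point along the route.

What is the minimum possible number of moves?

Any route passes through 10 somewhere between 5 and 17. Summing Manhattan distances along the two legs (5 → 10 → 17) gives a lower bound of 2 + 3 = 5 moves.
A route of 5 moves achieves this: 5 → 9 → 10 → 14 → 18 → 17.
Since 5 matches the lower bound, it is optimal.

5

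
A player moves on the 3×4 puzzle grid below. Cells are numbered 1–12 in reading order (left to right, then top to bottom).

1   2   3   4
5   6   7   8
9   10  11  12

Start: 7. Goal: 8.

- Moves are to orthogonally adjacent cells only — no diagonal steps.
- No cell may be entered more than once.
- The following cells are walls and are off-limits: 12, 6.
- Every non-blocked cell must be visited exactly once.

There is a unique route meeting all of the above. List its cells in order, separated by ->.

7 -> 11 -> 10 -> 9 -> 5 -> 1 -> 2 -> 3 -> 4 -> 8

Need to visit all 10 open cells exactly once, starting at 7 and ending at 8.
Cell 2 has only two open neighbours (1 and 3), so the path must pass straight through it: one of those is the cell it's entered from and the other is where it exits.
Route from 7: down to 11, 2× left (reaching 9), 2× up (reaching 1), 3× right (reaching 4), down to 8 — 9 moves in all.
Check: all 10 open cells covered.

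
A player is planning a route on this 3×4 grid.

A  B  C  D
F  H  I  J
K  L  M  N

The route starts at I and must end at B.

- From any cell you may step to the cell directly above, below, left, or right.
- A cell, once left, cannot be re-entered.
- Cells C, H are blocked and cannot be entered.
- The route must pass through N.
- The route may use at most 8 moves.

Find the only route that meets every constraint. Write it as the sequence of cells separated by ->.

The budget equals the shortest possible length, so every move has to be on a shortest route through the required cells.
Route from I: right 1 to J, down 1 to N, left 3 to K, up 2 to A, right 1 to B — 8 moves in all.
Check: all required cells visited; 8 ≤ 8 moves.

I -> J -> N -> M -> L -> K -> F -> A -> B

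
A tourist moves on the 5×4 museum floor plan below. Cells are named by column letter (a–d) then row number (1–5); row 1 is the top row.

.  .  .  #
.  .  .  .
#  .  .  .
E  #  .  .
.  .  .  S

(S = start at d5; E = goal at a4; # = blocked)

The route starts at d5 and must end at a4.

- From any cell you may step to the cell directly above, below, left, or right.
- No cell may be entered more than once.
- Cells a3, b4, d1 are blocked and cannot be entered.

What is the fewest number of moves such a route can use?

The Manhattan distance from d5 to a4 is |5−4| + |4−1| = 4, so at least 4 moves are needed.
A route of 4 moves achieves this: d5 → c5 → b5 → a5 → a4.
Since 4 matches the lower bound, it is optimal.

4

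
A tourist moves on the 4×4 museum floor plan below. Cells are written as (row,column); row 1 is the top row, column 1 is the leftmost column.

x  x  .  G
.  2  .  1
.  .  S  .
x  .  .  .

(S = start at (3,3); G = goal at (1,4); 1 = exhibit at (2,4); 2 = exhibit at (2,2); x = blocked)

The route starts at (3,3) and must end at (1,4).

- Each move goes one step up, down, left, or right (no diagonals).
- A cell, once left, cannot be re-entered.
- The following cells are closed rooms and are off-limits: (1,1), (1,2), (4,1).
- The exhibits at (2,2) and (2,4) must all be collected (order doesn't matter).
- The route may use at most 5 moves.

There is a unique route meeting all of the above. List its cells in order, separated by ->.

(3,3) -> (3,2) -> (2,2) -> (2,3) -> (2,4) -> (1,4)

Any route must reach (2,2) and (2,4) and still end at (1,4) within 5 moves, so the order of the required stops is forced.
Route from (3,3): left 1 to (3,2), up 1 to (2,2), right 2 to (2,4), up 1 to (1,4) — 5 moves in all.
Check: all required cells visited; 5 ≤ 5 moves.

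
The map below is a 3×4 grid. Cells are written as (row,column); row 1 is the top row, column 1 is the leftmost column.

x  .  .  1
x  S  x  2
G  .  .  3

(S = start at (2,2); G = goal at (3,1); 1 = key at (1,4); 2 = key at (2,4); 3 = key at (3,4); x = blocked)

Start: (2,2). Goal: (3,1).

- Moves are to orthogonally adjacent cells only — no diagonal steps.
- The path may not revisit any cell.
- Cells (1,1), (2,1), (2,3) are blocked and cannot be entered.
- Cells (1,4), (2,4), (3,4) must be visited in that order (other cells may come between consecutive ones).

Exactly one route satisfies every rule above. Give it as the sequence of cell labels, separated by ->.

(2,2) -> (1,2) -> (1,3) -> (1,4) -> (2,4) -> (3,4) -> (3,3) -> (3,2) -> (3,1)

The waypoints must appear in the order (1,4), (2,4), (3,4), with no cell reused.
Route from (2,2): up 1 to (1,2), right 2 to (1,4), down 2 to (3,4), left 3 to (3,1) — 8 moves in all.
Check: order respected (1 at step 3, 2 at step 4, 3 at step 5).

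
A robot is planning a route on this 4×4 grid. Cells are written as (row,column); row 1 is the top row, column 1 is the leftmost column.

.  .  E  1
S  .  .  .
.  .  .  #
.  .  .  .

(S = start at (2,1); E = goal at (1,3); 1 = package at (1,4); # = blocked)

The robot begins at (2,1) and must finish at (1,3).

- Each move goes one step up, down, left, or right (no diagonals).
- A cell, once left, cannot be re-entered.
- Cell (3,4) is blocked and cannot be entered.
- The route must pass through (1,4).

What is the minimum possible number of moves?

Any route passes through (1,4) somewhere between (2,1) and (1,3). Summing Manhattan distances along the two legs ((2,1) → (1,4) → (1,3)) gives a lower bound of 4 + 1 = 5 moves.
A route of 5 moves achieves this: (2,1) → (2,2) → (2,3) → (2,4) → (1,4) → (1,3).
Since 5 matches the lower bound, it is optimal.

5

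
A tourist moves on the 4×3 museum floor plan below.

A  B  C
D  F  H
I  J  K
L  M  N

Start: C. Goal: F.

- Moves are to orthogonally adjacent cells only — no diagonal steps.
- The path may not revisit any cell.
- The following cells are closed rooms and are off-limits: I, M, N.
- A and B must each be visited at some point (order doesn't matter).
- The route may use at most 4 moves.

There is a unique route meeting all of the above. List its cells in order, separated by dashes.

The 4-move cap with required stops at A, B leaves no slack for detours.
Route from C: 2× left (reaching A), down to D, right to F — 4 moves in all.
Check: all required cells visited; 4 ≤ 4 moves.

C - B - A - D - F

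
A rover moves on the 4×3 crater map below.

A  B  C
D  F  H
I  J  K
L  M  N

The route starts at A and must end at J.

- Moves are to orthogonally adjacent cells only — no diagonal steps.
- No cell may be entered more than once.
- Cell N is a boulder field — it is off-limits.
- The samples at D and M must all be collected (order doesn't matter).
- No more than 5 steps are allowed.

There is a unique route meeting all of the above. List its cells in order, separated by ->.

The 5-move cap with required stops at D, M leaves no slack for detours.
Route from A: down 3 to L, right 1 to M, up 1 to J — 5 moves in all.
Check: all required cells visited; 5 ≤ 5 moves.

A -> D -> I -> L -> M -> J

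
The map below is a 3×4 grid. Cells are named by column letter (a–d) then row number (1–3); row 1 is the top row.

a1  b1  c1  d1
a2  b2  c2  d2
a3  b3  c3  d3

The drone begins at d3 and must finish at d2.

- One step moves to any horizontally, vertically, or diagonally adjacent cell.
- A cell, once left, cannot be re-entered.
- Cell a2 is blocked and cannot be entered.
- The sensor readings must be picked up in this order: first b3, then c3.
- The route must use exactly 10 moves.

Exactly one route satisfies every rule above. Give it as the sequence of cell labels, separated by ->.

The waypoints must appear in the order b3, c3, with no cell reused.
Route from d3: up-left to c2, up-right to d1, 3× left (reaching a1), down-right to b2, down-left to a3, 2× right (reaching c3), up-right to d2 — 10 moves in all.
Check: order respected (b3 at step 8, c3 at step 9); 10 moves as required.

d3 -> c2 -> d1 -> c1 -> b1 -> a1 -> b2 -> a3 -> b3 -> c3 -> d2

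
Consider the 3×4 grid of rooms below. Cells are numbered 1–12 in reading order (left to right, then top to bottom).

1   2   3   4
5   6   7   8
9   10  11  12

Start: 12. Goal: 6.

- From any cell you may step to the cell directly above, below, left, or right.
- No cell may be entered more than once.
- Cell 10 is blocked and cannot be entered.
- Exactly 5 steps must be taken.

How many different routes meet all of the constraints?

Need simple routes of exactly 5 moves from 12 to 6 (Manhattan distance 3, so 1 moves are spent on a detour and 1 undoing it).
Enumerating: 12 8 4 3 7 6 | 12 8 4 3 2 6 | 12 8 7 3 2 6 | 12 11 7 3 2 6.
That gives 4 routes.

4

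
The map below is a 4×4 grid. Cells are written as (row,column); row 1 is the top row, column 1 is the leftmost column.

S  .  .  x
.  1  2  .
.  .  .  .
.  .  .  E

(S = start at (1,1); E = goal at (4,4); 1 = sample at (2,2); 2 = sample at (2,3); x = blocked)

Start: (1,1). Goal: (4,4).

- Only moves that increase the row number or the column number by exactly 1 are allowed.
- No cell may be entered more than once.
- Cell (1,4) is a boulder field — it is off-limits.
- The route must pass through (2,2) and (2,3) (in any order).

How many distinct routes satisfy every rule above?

A right/down-only route from (1,1) to (4,4) makes exactly 3 down-moves and 3 right-moves in some order.
With no other constraints that would be C(6,3) = 20 routes.
A monotone route can only reach the required cells in the order (2,2), (2,3), so split there and multiply the segment counts (each segment already excludes blocked cells): (1,1)→(2,2): 2; (2,2)→(2,3): 1; (2,3)→(4,4): 3; product = 6.
That gives 6 routes.

6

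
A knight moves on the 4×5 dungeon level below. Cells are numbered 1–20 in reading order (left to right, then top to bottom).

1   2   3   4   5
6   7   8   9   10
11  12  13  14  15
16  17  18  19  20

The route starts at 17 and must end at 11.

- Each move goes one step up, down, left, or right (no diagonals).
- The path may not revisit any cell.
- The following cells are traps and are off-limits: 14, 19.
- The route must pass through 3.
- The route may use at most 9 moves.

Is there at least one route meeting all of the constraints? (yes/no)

One route that works: 17 → 12 → 7 → 8 → 3 → 2 → 1 → 6 → 11.

yes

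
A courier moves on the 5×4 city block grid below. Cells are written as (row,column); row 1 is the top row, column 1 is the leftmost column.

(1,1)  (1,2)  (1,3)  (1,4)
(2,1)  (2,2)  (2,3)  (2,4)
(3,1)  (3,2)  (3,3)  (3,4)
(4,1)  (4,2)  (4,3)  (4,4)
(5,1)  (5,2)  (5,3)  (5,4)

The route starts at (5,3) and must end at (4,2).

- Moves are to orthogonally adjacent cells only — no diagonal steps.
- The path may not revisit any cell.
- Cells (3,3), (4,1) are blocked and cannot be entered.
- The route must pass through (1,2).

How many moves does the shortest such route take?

10

Any route passes through (1,2) somewhere between (5,3) and (4,2). Summing Manhattan distances along the two legs ((5,3) → (1,2) → (4,2)) gives a lower bound of 5 + 3 = 8 moves.
The shortest route satisfying every rule uses 10 moves: (5,3) → (4,3) → (4,4) → (3,4) → (2,4) → (1,4) → (1,3) → (1,2) → (2,2) → (3,2) → (4,2).
The bound of 8 isn't tight here; checking systematically, no route of length 8 through 9 satisfies every constraint, so 10 is the minimum.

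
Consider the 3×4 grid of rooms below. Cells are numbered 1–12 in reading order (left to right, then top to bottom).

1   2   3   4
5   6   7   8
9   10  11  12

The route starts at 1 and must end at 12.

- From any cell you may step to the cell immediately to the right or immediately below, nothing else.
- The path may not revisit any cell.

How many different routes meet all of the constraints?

A right/down-only route from 1 to 12 makes exactly 2 down-moves and 3 right-moves in some order.
With no other constraints that would be C(5,2) = 10 routes.
That gives 10 routes.

10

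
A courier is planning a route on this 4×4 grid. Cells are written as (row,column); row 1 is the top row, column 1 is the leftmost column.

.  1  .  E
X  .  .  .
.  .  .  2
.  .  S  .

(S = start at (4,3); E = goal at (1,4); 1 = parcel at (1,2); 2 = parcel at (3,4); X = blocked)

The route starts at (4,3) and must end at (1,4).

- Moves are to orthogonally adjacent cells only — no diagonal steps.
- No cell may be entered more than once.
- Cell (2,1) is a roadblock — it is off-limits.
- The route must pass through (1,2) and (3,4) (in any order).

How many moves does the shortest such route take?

Any route passes through (1,2) and (3,4) in some order between (4,3) and (1,4). Summing Manhattan distances along each leg and taking the cheapest ordering ((4,3) → (3,4) → (1,2) → (1,4)) gives a lower bound of 2 + 4 + 2 = 8 moves.
A route of 8 moves achieves this: (4,3) → (3,3) → (3,4) → (2,4) → (2,3) → (2,2) → (1,2) → (1,3) → (1,4).
Since 8 matches the lower bound, it is optimal.

8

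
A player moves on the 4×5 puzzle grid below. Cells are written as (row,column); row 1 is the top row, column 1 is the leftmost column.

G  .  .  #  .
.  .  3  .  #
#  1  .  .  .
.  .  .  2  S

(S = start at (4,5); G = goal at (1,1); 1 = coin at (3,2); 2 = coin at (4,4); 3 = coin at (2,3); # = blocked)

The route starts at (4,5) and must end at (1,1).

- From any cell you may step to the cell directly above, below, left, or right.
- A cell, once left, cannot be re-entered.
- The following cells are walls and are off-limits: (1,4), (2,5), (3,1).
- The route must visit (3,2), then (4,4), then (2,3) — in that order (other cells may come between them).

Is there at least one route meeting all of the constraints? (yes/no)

Ignoring the required order, 22 revisit-free routes from (4,5) to (1,1) pass through all of (3,2), (4,4), and (2,3); the waypoint orders that occur are (4,4) → (3,2) → (2,3) (18); (4,4) → (2,3) → (3,2) (4) — never (3,2) → (4,4) → (2,3).

no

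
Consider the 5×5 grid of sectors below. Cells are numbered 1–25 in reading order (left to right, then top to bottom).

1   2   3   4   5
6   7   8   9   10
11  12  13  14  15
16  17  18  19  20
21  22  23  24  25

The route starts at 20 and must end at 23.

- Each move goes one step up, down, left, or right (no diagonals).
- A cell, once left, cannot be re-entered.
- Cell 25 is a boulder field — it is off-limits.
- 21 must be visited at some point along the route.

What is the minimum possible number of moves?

7

Any route passes through 21 somewhere between 20 and 23. Summing Manhattan distances along the two legs (20 → 21 → 23) gives a lower bound of 5 + 2 = 7 moves.
A route of 7 moves achieves this: 20 → 19 → 18 → 17 → 16 → 21 → 22 → 23.
Since 7 matches the lower bound, it is optimal.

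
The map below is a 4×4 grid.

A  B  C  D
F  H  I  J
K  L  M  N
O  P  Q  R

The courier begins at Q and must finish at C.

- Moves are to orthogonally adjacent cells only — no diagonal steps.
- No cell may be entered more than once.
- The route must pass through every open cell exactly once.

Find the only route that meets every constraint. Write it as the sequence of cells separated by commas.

Q, R, N, M, L, P, O, K, F, A, B, H, I, J, D, C

Need to visit all 16 open cells exactly once, starting at Q and ending at C.
Cell R has only two open neighbours (N and Q), so the path must pass straight through it: one of those is the cell it's entered from and the other is where it exits.
Route from Q: right to R, up to N, 2× left (reaching L), down to P, left to O, 3× up (reaching A), right to B, down to H, 2× right (reaching J), up to D, left to C — 15 moves in all.
Check: all 16 open cells covered.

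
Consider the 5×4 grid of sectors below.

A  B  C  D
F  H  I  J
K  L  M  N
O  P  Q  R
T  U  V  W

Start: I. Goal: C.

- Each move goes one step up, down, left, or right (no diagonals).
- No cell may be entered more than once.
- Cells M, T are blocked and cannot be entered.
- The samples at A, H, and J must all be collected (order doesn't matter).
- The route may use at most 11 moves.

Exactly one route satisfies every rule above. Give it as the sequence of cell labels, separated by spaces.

I J N R Q P L H F A B C

Any route must reach A, H, and J and still end at C within 11 moves, so the order of the required stops is forced.
Route from I: right 1 to J, down 2 to R, left 2 to P, up 2 to H, left 1 to F, up 1 to A, right 2 to C — 11 moves in all.
Check: all required cells visited; 11 ≤ 11 moves.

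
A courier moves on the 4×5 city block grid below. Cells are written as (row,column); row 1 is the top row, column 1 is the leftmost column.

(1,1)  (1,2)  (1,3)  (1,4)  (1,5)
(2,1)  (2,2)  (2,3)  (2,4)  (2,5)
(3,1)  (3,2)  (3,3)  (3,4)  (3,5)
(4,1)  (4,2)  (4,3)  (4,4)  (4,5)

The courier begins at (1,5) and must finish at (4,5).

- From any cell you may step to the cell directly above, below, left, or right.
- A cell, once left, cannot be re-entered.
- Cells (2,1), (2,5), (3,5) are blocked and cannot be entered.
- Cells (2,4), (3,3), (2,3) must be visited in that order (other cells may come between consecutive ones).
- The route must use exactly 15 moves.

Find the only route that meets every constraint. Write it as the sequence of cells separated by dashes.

(1,5) - (1,4) - (2,4) - (3,4) - (3,3) - (2,3) - (1,3) - (1,2) - (2,2) - (3,2) - (3,1) - (4,1) - (4,2) - (4,3) - (4,4) - (4,5)

The waypoints must appear in the order (2,4), (3,3), (2,3), with no cell reused.
Route from (1,5): left to (1,4), 2× down (reaching (3,4)), left to (3,3), 2× up (reaching (1,3)), left to (1,2), 2× down (reaching (3,2)), left to (3,1), down to (4,1), 4× right (reaching (4,5)) — 15 moves in all.
Check: order respected ((2,4) at step 2, (3,3) at step 4, (2,3) at step 5); 15 moves as required.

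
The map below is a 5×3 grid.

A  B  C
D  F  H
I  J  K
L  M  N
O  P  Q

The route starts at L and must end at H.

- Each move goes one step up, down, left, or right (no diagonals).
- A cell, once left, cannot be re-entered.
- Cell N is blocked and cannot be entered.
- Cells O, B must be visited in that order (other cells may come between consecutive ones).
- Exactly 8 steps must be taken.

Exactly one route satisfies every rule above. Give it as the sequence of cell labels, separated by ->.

The waypoints must appear in the order O, B, with no cell reused.
Route from L: down to O, right to P, 4× up (reaching B), right to C, down to H — 8 moves in all.
Check: order respected (O at step 1, B at step 6); 8 moves as required.

L -> O -> P -> M -> J -> F -> B -> C -> H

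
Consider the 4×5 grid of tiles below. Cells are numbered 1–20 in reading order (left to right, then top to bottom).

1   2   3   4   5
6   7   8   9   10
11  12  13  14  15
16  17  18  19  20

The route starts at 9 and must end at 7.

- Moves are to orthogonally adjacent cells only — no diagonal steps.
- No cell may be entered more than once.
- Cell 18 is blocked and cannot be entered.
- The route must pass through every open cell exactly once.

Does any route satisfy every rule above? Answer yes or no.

yes

One route that works: 9 → 4 → 5 → 10 → 15 → 20 → 19 → 14 → 13 → 8 → 3 → 2 → 1 → 6 → 11 → 16 → 17 → 12 → 7.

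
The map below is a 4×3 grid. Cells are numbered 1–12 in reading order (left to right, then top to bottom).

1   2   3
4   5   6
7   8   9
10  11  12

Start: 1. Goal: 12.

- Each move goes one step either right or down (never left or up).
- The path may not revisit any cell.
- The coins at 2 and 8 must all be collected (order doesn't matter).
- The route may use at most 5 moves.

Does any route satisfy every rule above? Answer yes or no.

One route that works: 1 → 2 → 5 → 8 → 11 → 12.

yes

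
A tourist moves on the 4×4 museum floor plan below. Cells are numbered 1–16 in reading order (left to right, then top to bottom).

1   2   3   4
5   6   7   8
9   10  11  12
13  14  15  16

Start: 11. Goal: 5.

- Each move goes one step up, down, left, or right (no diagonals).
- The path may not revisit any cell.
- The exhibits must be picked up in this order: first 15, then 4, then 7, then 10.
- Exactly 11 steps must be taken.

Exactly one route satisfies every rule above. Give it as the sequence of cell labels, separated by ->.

The waypoints must appear in the order 15, 4, 7, 10, with no cell reused.
Route from 11: down 1 to 15, right 1 to 16, up 3 to 4, left 1 to 3, down 1 to 7, left 1 to 6, down 1 to 10, left 1 to 9, up 1 to 5 — 11 moves in all.
Check: order respected (15 at step 1, 4 at step 5, 7 at step 7, 10 at step 9); 11 moves as required.

11 -> 15 -> 16 -> 12 -> 8 -> 4 -> 3 -> 7 -> 6 -> 10 -> 9 -> 5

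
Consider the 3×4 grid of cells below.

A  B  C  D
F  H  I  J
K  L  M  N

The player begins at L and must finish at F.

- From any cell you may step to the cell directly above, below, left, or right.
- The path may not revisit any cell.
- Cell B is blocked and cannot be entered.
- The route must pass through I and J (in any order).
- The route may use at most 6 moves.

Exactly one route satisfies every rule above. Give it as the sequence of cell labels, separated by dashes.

L - M - N - J - I - H - F

The 6-move cap with required stops at I, J leaves no slack for detours.
Route from L: 2× right (reaching N), up to J, 3× left (reaching F) — 6 moves in all.
Check: all required cells visited; 6 ≤ 6 moves.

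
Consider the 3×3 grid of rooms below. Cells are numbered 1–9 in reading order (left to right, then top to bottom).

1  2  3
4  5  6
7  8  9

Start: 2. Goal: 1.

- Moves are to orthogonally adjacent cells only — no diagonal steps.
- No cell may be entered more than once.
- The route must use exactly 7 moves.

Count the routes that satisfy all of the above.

4

Need simple routes of exactly 7 moves from 2 to 1 (Manhattan distance 1, so 3 moves are spent on a detour and 3 undoing it).
Enumerating: 2 5 6 9 8 7 4 1 | 2 3 6 9 8 5 4 1 | 2 3 6 9 8 7 4 1 | 2 3 6 5 8 7 4 1.
That gives 4 routes.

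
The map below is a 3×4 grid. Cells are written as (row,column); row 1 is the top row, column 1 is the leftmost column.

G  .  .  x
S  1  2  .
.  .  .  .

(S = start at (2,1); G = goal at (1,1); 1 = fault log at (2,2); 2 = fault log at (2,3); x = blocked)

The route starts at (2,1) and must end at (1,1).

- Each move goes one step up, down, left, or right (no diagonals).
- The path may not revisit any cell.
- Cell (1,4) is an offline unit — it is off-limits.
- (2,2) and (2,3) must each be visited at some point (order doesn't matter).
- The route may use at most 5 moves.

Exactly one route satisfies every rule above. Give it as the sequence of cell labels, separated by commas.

The 5-move cap with required stops at (2,2), (2,3) leaves no slack for detours.
Route from (2,1): right 2 to (2,3), up 1 to (1,3), left 2 to (1,1) — 5 moves in all.
Check: all required cells visited; 5 ≤ 5 moves.

(2,1), (2,2), (2,3), (1,3), (1,2), (1,1)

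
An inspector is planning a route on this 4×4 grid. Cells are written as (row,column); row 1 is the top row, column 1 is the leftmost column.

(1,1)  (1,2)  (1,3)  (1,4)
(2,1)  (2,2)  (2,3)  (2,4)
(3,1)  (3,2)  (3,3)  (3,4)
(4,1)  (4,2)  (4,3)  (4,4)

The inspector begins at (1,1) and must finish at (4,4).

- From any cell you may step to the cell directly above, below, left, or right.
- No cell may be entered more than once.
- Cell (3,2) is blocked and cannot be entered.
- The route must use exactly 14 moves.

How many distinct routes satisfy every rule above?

Need simple routes of exactly 14 moves from (1,1) to (4,4) (Manhattan distance 6, so 4 moves are spent on a detour and 4 undoing it).
Enumerating: (1,1) (2,1) (3,1) (4,1) (4,2) (4,3) (3,3) (2,3) (2,2) (1,2) (1,3) (1,4) (2,4) (3,4) (4,4) | (1,1) (1,2) (2,2) (2,1) (3,1) (4,1) (4,2) (4,3) (3,3) (2,3) (1,3) (1,4) (2,4) (3,4) (4,4) | (1,1) (1,2) (1,3) (1,4) (2,4) (3,4) (3,3) (2,3) (2,2) (2,1) (3,1) (4,1) (4,2) (4,3) (4,4) | (1,1) (1,2) (1,3) (1,4) (2,4) (2,3) (2,2) (2,1) (3,1) (4,1) (4,2) (4,3) (3,3) (3,4) (4,4).
That gives 4 routes.

4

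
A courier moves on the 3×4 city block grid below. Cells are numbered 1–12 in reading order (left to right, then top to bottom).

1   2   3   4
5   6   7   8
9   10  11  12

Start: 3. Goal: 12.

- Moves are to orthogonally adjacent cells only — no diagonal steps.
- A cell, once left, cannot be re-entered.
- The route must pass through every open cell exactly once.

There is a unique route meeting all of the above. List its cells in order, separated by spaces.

3 4 8 7 6 2 1 5 9 10 11 12

Need to visit all 12 open cells exactly once, starting at 3 and ending at 12.
Route from 3: right 1 to 4, down 1 to 8, left 2 to 6, up 1 to 2, left 1 to 1, down 2 to 9, right 3 to 12 — 11 moves in all.
Check: all 12 open cells covered.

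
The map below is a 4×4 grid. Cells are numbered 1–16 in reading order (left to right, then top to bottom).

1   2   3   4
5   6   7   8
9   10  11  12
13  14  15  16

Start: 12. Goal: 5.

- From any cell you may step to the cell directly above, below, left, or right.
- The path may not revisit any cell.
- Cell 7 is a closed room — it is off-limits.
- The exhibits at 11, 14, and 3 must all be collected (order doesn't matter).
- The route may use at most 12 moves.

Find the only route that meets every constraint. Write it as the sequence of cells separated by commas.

12, 8, 4, 3, 2, 6, 10, 11, 15, 14, 13, 9, 5

Any route must reach 11, 14, and 3 and still end at 5 within 12 moves, so the order of the required stops is forced.
Route from 12: up 2 to 4, left 2 to 2, down 2 to 10, right 1 to 11, down 1 to 15, left 2 to 13, up 2 to 5 — 12 moves in all.
Check: all required cells visited; 12 ≤ 12 moves.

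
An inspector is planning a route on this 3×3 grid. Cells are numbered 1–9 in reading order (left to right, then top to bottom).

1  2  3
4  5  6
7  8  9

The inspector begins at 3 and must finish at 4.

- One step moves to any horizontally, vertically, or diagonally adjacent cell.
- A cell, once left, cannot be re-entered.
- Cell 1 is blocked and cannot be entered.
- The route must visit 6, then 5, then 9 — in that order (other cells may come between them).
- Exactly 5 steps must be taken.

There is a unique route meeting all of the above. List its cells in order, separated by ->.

The waypoints must appear in the order 6, 5, 9, with no cell reused.
Route from 3: down to 6, left to 5, down-right to 9, left to 8, up-left to 4 — 5 moves in all.
Check: order respected (6 at step 1, 5 at step 2, 9 at step 3); 5 moves as required.

3 -> 6 -> 5 -> 9 -> 8 -> 4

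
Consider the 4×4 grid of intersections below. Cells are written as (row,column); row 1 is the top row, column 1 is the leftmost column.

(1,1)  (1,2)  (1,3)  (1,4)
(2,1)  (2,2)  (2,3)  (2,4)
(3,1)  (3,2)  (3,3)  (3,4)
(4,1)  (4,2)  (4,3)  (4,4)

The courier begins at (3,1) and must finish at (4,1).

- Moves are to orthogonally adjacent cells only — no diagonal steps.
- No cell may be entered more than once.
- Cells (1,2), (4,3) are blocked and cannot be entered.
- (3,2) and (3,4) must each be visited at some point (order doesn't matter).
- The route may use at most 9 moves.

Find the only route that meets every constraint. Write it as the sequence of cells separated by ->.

The budget equals the shortest possible length, so every move has to be on a shortest route through the required cells.
Route from (3,1): up 1 to (2,1), right 3 to (2,4), down 1 to (3,4), left 2 to (3,2), down 1 to (4,2), left 1 to (4,1) — 9 moves in all.
Check: all required cells visited; 9 ≤ 9 moves.

(3,1) -> (2,1) -> (2,2) -> (2,3) -> (2,4) -> (3,4) -> (3,3) -> (3,2) -> (4,2) -> (4,1)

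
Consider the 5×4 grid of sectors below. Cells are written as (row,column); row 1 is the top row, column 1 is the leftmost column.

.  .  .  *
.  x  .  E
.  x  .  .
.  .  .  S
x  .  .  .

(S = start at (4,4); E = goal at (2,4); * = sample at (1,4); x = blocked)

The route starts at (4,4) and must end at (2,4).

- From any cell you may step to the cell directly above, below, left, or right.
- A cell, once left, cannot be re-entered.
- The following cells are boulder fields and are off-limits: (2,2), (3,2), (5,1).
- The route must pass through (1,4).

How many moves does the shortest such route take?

Any route passes through (1,4) somewhere between (4,4) and (2,4). Summing Manhattan distances along the two legs ((4,4) → (1,4) → (2,4)) gives a lower bound of 3 + 1 = 4 moves.
The shortest route satisfying every rule uses 6 moves: (4,4) → (3,4) → (3,3) → (2,3) → (1,3) → (1,4) → (2,4).
The bound of 4 isn't tight here; checking systematically, no route of length 4 through 5 satisfies every constraint, so 6 is the minimum.

6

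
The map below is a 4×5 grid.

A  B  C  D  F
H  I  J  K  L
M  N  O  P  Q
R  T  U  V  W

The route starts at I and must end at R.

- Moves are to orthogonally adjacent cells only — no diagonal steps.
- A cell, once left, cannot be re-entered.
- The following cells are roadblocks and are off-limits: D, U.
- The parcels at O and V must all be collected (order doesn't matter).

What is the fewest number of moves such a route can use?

11

Any route passes through O and V in some order between I and R. Summing Manhattan distances along each leg and taking the cheapest ordering (I → O → V → R) gives a lower bound of 2 + 2 + 3 = 7 moves.
That bound ignores the blocked cells. Measuring each leg by the fewest moves that actually steer around them (I→O: 2; O→V: 2; V→R: 5) raises the lower bound to 9.
The shortest route satisfying every rule uses 11 moves: I → J → K → L → Q → W → V → P → O → N → T → R.
The bound of 9 isn't tight here; checking systematically, no route of length 9 through 10 satisfies every constraint, so 11 is the minimum.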